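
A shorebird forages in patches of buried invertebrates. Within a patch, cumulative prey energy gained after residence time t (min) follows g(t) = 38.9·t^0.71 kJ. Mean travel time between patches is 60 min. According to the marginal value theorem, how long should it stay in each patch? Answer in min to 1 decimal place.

Optimal t* satisfies g'(t*) = g(t*)/(T + t*).
g'(t) = 0.71·38.9·t^-0.29. Setting 0.71·38.9·t^-0.29 = 38.9·t^0.71/(60+t) gives 0.71(60+t) = t, so 0.29·t = 0.71×60.
t* = 0.71×60/0.29 = 146.9 min.

146.9 min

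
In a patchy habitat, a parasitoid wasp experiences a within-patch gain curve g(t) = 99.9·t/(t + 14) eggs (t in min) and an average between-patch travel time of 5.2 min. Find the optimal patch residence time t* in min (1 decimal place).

Optimal t* satisfies g'(t*) = g(t*)/(T + t*).
g'(t) = 99.9·14/(t + 14)². Setting 99.9·14/(t+14)² = 99.9t/[(t+14)(5.2+t)] gives 14(5.2+t) = t(t+14), so t² = 14×5.2 = 72.8.
t* = √72.8 = 8.532 min.

8.5 min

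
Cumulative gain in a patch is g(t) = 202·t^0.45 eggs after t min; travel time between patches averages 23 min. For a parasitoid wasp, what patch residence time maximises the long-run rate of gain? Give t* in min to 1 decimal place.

18.8 min

By the marginal value theorem, leave when the instantaneous gain rate g'(t) equals the habitat-wide average g(t)/(T + t).
g'(t) = 0.45·202·t^-0.55. Setting 0.45·202·t^-0.55 = 202·t^0.45/(23+t) gives 0.45(23+t) = t, so 0.55·t = 0.45×23.
t* = 0.45×23/0.55 = 18.82 min.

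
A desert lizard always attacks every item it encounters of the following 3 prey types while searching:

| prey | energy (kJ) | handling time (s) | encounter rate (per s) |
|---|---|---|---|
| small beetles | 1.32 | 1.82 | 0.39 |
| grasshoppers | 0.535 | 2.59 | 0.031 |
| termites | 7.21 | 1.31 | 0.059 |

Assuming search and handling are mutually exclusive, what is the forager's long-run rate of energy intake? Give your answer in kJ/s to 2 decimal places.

0.51 kJ/s

R = (0.39×1.32 + 0.031×0.535 + 0.059×7.21) / (1 + 0.39×1.82 + 0.031×2.59 + 0.059×1.31) = 0.9568/1.867 = 0.5124 kJ/s.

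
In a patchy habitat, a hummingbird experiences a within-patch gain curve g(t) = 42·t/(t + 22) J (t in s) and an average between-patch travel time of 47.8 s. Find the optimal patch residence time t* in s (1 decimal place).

32.4 s

Maximise g(t)/(T+t): set derivative to zero → g'(t)(T+t) = g(t).
g'(t) = 42·22/(t + 22)². Setting 42·22/(t+22)² = 42t/[(t+22)(47.8+t)] gives 22(47.8+t) = t(t+22), so t² = 22×47.8 = 1052.
t* = √1052 = 32.43 s.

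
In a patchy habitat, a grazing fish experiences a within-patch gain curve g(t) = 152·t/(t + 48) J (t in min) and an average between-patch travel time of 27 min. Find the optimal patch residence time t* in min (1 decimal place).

36.0 min

Optimal t* satisfies g'(t*) = g(t*)/(T + t*).
g'(t) = 152·48/(t + 48)². Setting 152·48/(t+48)² = 152t/[(t+48)(27+t)] gives 48(27+t) = t(t+48), so t² = 48×27 = 1296.
t* = √1296 = 36 min.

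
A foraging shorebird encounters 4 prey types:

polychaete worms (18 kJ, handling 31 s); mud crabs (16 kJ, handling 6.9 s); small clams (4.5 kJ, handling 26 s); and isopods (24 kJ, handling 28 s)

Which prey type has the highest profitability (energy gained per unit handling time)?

Profitability E/h (kJ/s): polychaete worms = 18/31 = 0.581, mud crabs = 16/6.9 = 2.32, small clams = 4.5/26 = 0.173, isopods = 24/28 = 0.857.
Ranked: mud crabs > isopods > polychaete worms > small clams.

mud crabs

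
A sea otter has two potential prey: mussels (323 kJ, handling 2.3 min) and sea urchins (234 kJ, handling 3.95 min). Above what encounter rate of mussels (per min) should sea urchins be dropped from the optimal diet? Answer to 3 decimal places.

0.317 per min

At the threshold, the rate on mussels alone equals the profitability of sea urchins: λ·323/(1 + λ·2.3) = 234/3.95 = 59.24.
Rearranging, λ(323 − 59.24×2.3) = 59.24, so λ = 59.24/186.7 = 0.3172 per min.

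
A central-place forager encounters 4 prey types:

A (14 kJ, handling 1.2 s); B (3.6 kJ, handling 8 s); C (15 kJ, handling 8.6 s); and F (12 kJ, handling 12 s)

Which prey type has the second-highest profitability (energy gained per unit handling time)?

Profitability E/h (kJ/s): A = 14/1.2 = 11.7, B = 3.6/8 = 0.45, C = 15/8.6 = 1.74, F = 12/12 = 1.
Ranked: A > C > F > B.

C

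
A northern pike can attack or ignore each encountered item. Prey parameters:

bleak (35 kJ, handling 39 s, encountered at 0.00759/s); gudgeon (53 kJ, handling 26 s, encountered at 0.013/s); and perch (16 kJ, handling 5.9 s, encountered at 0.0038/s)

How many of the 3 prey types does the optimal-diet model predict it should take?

3

E/h in descending order: perch 2.71, gudgeon 2.04, bleak 0.897 kJ/s. The optimal diet is the largest prefix of this list for which every included type satisfies E_i/h_i > R on the types above it.
Rate on top 1: 0.05947. gudgeon: 2.04 > 0.05947 → include.
Rate on top 2: 0.5512. bleak: 0.897 > 0.5512 → include.
Optimal diet: perch, gudgeon, bleak — 3 of 3 types.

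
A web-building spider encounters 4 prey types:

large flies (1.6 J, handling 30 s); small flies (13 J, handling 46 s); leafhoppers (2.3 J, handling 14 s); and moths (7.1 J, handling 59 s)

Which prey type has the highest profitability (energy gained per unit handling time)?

small flies

In descending order of E/h:
small flies: 13/46 = 0.283 J/s
leafhoppers: 2.3/14 = 0.164 J/s
moths: 7.1/59 = 0.12 J/s
large flies: 1.6/30 = 0.0533 J/s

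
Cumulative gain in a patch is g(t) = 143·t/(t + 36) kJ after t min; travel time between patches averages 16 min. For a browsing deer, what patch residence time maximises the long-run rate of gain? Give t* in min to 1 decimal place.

By the marginal value theorem, leave when the instantaneous gain rate g'(t) equals the habitat-wide average g(t)/(T + t).
g'(t) = 143·36/(t + 36)². Setting 143·36/(t+36)² = 143t/[(t+36)(16+t)] gives 36(16+t) = t(t+36), so t² = 36×16 = 576.
t* = √576 = 24 min.

24.0 min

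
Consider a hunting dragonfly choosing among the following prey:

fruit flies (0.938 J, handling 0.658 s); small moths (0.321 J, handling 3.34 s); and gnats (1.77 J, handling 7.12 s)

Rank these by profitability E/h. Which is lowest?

Profitability E/h (J/s): fruit flies = 0.938/0.658 = 1.43, small moths = 0.321/3.34 = 0.0961, gnats = 1.77/7.12 = 0.249.
Ranked: fruit flies > gnats > small moths.

small moths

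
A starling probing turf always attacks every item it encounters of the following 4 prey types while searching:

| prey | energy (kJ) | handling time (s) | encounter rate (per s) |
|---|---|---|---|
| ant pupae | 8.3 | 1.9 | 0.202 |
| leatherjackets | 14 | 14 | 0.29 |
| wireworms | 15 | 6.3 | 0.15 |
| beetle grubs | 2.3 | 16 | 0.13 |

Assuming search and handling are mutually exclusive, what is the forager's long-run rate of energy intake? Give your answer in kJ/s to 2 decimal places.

0.98 kJ/s

R = Σλ_iE_i / (1 + Σλ_ih_i)
Numerator: 0.202×8.3 + 0.29×14 + 0.15×15 + 0.13×2.3 = 8.286
Denominator: 1 + 0.202×1.9 + 0.29×14 + 0.15×6.3 + 0.13×16 = 8.469
R = 8.286/8.469 = 0.9784 kJ/s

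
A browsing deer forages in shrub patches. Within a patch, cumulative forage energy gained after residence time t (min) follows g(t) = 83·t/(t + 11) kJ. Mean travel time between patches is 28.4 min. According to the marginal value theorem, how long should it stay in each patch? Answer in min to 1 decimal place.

17.7 min

By the marginal value theorem, leave when the instantaneous gain rate g'(t) equals the habitat-wide average g(t)/(T + t).
g'(t) = 83·11/(t + 11)². Setting 83·11/(t+11)² = 83t/[(t+11)(28.4+t)] gives 11(28.4+t) = t(t+11), so t² = 11×28.4 = 312.4.
t* = √312.4 = 17.67 min.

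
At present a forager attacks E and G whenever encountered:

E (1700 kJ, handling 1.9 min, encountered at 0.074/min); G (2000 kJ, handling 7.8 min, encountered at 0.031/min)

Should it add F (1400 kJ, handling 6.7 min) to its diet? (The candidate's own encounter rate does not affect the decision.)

Yes

Current rate: (0.074×1700 + 0.031×2000)/(1 + 0.074×1.9 + 0.031×7.8) = 135.9 kJ/min.
Profitability of F: 1400/6.7 = 209 kJ/min.
209 > 135.9, so adding F raises the average — include it.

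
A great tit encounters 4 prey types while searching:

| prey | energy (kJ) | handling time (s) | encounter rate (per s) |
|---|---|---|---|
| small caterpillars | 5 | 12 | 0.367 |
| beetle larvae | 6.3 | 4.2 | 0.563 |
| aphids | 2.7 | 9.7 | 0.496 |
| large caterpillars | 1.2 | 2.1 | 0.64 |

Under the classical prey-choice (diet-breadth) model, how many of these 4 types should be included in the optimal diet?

1

Rank by E/h (kJ/s): beetle larvae 1.5, large caterpillars 0.571, small caterpillars 0.417, aphids 0.278. Include each in turn until the next type's E/h falls below the running intake rate.
Rate on top 1: 1.054. large caterpillars: 0.571 < 1.054 → exclude; stop.
Optimal diet: beetle larvae — 1 of 4 types.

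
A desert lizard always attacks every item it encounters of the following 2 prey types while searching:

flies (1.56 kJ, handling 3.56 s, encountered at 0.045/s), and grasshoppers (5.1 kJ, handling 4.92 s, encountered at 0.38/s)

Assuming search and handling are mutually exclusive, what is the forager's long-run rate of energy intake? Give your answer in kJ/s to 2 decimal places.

0.66 kJ/s

R = (0.045×1.56 + 0.38×5.1) / (1 + 0.045×3.56 + 0.38×4.92) = 2.008/3.03 = 0.6628 kJ/s.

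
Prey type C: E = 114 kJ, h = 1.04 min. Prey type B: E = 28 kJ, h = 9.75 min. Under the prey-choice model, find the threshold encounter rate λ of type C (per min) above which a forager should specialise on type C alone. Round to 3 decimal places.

0.026 per min

Drop type B once their profitability E₂/h₂ falls below the rate achievable on type C alone: E₂/h₂ = λE₁/(1 + λh₁).
Solve for λ: λE₁h₂ = E₂(1 + λh₁) → λ(E₁h₂ − E₂h₁) = E₂ → λ = E₂/(E₁h₂ − E₂h₁).
λ = 28/(114×9.75 − 28×1.04) = 28/1082 = 0.02587 per min.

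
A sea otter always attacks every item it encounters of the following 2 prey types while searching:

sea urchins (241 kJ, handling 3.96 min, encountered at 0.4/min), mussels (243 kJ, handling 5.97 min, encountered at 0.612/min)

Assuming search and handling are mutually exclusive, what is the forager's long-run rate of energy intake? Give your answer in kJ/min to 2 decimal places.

R = Σλ_iE_i / (1 + Σλ_ih_i)
Numerator: 0.4×241 + 0.612×243 = 245.1
Denominator: 1 + 0.4×3.96 + 0.612×5.97 = 6.238
R = 245.1/6.238 = 39.3 kJ/min

39.30 kJ/min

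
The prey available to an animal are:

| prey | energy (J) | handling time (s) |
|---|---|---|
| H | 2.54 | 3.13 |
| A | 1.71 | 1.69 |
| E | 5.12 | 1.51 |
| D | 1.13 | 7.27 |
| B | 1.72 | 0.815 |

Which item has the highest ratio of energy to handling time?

E

In descending order of E/h:
E: 5.12/1.51 = 3.39 J/s
B: 1.72/0.815 = 2.11 J/s
A: 1.71/1.69 = 1.01 J/s
H: 2.54/3.13 = 0.812 J/s
D: 1.13/7.27 = 0.155 J/s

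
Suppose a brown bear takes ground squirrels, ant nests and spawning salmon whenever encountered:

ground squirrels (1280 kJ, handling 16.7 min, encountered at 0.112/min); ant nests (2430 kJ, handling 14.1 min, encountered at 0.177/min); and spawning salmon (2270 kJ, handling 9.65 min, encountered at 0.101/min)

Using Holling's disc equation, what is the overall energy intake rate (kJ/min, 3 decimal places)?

R = (0.112×1280 + 0.177×2430 + 0.101×2270) / (1 + 0.112×16.7 + 0.177×14.1 + 0.101×9.65) = 802.7/6.341 = 126.6 kJ/min.

126.600 kJ/min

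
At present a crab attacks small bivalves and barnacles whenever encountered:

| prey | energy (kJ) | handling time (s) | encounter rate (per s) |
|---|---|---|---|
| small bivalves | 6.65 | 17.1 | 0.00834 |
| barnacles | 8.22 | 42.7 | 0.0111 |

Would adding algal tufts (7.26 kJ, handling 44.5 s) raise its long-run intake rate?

On small bivalves and barnacles alone, R = ΣλE/(1+Σλh) = 0.1467/1.617 = 0.09075 kJ/s.
algal tufts: E/h = 7.26/44.5 = 0.1631 kJ/s.
Since 0.1631 > R, including algal tufts increases the long-run rate.

Yes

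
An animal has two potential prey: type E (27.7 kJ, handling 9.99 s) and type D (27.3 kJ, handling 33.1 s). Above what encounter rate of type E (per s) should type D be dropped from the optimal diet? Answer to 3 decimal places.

0.042 per s

The zero-one rule: include type D iff E₂/h₂ > λE₁/(1+λh₁). Equality gives the switch point.
λE₁h₂ = E₂ + λE₂h₁ ⇒ λ = E₂/(E₁h₂ − E₂h₁) = 27.3/(916.9 − 272.7) = 0.04238 per s.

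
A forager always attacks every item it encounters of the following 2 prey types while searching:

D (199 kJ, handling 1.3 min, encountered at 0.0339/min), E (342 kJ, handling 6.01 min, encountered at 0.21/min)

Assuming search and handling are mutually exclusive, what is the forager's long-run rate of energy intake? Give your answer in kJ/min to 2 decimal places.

34.07 kJ/min

R = Σλ_iE_i / (1 + Σλ_ih_i)
Numerator: 0.0339×199 + 0.21×342 = 78.57
Denominator: 1 + 0.0339×1.3 + 0.21×6.01 = 2.306
R = 78.57/2.306 = 34.07 kJ/min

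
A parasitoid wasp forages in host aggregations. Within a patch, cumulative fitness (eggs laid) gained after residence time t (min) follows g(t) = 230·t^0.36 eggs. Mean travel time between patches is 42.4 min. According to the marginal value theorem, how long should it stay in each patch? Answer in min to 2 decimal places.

23.85 min

By the marginal value theorem, leave when the instantaneous gain rate g'(t) equals the habitat-wide average g(t)/(T + t).
g'(t) = 0.36·230·t^-0.64. Setting 0.36·230·t^-0.64 = 230·t^0.36/(42.4+t) gives 0.36(42.4+t) = t, so 0.64·t = 0.36×42.4.
t* = 0.36×42.4/0.64 = 23.85 min.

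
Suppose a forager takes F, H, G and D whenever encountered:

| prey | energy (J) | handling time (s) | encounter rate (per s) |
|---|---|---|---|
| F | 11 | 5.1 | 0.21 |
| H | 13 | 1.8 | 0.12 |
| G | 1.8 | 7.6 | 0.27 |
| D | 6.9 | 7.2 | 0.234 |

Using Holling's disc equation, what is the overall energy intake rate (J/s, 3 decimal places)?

R = Σλ_iE_i / (1 + Σλ_ih_i)
Numerator: 0.21×11 + 0.12×13 + 0.27×1.8 + 0.234×6.9 = 5.971
Denominator: 1 + 0.21×5.1 + 0.12×1.8 + 0.27×7.6 + 0.234×7.2 = 6.024
R = 5.971/6.024 = 0.9912 J/s

0.991 J/s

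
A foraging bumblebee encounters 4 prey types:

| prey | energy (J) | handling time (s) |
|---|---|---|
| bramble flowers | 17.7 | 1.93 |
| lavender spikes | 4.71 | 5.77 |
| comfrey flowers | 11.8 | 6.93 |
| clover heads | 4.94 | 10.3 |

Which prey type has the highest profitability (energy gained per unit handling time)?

bramble flowers

Profitability E/h (J/s): bramble flowers = 17.7/1.93 = 9.17, lavender spikes = 4.71/5.77 = 0.816, comfrey flowers = 11.8/6.93 = 1.7, clover heads = 4.94/10.3 = 0.48.
Ranked: bramble flowers > comfrey flowers > lavender spikes > clover heads.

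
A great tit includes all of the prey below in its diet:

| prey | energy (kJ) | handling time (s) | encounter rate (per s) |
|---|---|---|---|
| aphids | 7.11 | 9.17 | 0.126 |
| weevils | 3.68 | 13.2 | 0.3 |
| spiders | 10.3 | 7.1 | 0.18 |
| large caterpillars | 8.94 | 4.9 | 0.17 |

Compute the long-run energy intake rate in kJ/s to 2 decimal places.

R = (0.126×7.11 + 0.3×3.68 + 0.18×10.3 + 0.17×8.94) / (1 + 0.126×9.17 + 0.3×13.2 + 0.18×7.1 + 0.17×4.9) = 5.374/8.226 = 0.6532 kJ/s.

0.65 kJ/s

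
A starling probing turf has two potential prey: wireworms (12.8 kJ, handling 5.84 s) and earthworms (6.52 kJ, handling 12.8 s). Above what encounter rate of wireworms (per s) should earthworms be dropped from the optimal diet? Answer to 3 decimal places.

0.052 per s

At the threshold, the rate on wireworms alone equals the profitability of earthworms: λ·12.8/(1 + λ·5.84) = 6.52/12.8 = 0.5094.
Rearranging, λ(12.8 − 0.5094×5.84) = 0.5094, so λ = 0.5094/9.825 = 0.05184 per s.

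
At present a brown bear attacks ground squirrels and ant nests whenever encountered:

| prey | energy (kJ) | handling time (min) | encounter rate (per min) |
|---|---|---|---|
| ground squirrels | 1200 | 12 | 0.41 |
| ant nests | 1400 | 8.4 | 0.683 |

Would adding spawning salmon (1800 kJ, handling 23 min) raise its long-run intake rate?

No

Intake rate on the current diet: R = (0.41×1200 + 0.683×1400) / (1 + 0.41×12 + 0.683×8.4) = 1448/11.66 = 124.2 kJ/min.
spawning salmon: E/h = 1800/23 = 78.26 kJ/min.
78.26 < 124.2, so adding spawning salmon would lower the average — exclude it.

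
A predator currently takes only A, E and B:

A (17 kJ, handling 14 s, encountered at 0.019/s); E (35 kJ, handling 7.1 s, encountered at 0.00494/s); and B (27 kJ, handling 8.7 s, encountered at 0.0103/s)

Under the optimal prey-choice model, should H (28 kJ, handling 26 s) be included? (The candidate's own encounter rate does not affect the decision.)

Yes

Current rate: (0.019×17 + 0.00494×35 + 0.0103×27)/(1 + 0.019×14 + 0.00494×7.1 + 0.0103×8.7) = 0.5566 kJ/s.
H: E/h = 28/26 = 1.077 kJ/s.
Since 1.077 > R, including H increases the long-run rate.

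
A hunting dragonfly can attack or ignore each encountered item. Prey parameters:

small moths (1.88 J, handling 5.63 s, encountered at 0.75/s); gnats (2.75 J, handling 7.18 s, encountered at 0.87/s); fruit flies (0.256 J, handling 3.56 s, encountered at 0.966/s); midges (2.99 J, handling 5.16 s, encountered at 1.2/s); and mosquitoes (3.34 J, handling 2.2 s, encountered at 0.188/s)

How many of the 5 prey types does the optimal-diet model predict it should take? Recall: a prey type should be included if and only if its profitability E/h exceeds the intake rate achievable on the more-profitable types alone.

E/h in descending order: mosquitoes 1.52, midges 0.579, gnats 0.383, small moths 0.334, fruit flies 0.0719 J/s. The optimal diet is the largest prefix of this list for which every included type satisfies E_i/h_i > R on the types above it.
Rate on top 1: 0.4442. midges: 0.579 > 0.4442 → include.
Rate on top 2: 0.5543. gnats: 0.383 < 0.5543 → exclude; stop.
Optimal diet: mosquitoes, midges — 2 of 5 types.

2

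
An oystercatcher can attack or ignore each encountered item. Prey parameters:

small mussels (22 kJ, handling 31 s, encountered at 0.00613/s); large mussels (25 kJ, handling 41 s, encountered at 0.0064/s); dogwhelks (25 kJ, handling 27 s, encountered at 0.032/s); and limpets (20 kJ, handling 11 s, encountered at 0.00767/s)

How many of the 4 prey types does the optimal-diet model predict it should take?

4

Rank by E/h (kJ/s): limpets 1.82, dogwhelks 0.926, small mussels 0.71, large mussels 0.61. Include each in turn until the next type's E/h falls below the running intake rate.
Rate on top 1: 0.1415. dogwhelks: 0.926 > 0.1415 → include.
Rate on top 2: 0.4893. small mussels: 0.71 > 0.4893 → include.
Rate on top 3: 0.5089. large mussels: 0.61 > 0.5089 → include.
Optimal diet: limpets, dogwhelks, small mussels, large mussels — 4 of 4 types.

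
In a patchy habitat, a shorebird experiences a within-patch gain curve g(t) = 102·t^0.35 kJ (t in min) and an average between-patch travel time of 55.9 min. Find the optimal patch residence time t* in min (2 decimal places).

Optimal t* satisfies g'(t*) = g(t*)/(T + t*).
g'(t) = 0.35·102·t^-0.65. Setting 0.35·102·t^-0.65 = 102·t^0.35/(55.9+t) gives 0.35(55.9+t) = t, so 0.65·t = 0.35×55.9.
t* = 0.35×55.9/0.65 = 30.1 min.

30.10 min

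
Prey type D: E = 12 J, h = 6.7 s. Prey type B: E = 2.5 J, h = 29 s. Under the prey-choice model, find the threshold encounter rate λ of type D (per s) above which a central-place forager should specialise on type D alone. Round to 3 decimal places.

0.008 per s

The zero-one rule: include type B iff E₂/h₂ > λE₁/(1+λh₁). Equality gives the switch point.
λE₁h₂ = E₂ + λE₂h₁ ⇒ λ = E₂/(E₁h₂ − E₂h₁) = 2.5/(348 − 16.75) = 0.007547 per s.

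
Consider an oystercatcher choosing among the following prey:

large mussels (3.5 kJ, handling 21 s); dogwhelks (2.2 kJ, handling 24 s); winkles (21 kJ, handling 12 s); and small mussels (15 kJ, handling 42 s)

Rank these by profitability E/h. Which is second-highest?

Profitability E/h (kJ/s): large mussels = 3.5/21 = 0.167, dogwhelks = 2.2/24 = 0.0917, winkles = 21/12 = 1.75, small mussels = 15/42 = 0.357.
Ranked: winkles > small mussels > large mussels > dogwhelks.

small mussels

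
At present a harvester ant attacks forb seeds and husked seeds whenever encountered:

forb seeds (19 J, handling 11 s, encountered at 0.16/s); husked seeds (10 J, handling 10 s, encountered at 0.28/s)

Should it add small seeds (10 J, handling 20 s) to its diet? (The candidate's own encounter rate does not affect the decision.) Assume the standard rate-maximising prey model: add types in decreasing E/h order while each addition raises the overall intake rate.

No

Current rate: (0.16×19 + 0.28×10)/(1 + 0.16×11 + 0.28×10) = 1.05 J/s.
Profitability of small seeds: 10/20 = 0.5 J/s.
Since 0.5 < R, time spent handling small seeds is better spent searching.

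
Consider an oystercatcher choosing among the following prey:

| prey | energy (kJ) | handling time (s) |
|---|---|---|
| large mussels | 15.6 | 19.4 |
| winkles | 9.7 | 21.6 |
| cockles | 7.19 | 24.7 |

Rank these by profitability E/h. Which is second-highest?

winkles

Profitability E/h (kJ/s): large mussels = 15.6/19.4 = 0.804, winkles = 9.7/21.6 = 0.449, cockles = 7.19/24.7 = 0.291.
Ranked: large mussels > winkles > cockles.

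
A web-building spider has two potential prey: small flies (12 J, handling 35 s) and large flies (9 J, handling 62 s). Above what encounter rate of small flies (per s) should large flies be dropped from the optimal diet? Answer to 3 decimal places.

The zero-one rule: include large flies iff E₂/h₂ > λE₁/(1+λh₁). Equality gives the switch point.
λE₁h₂ = E₂ + λE₂h₁ ⇒ λ = E₂/(E₁h₂ − E₂h₁) = 9/(744 − 315) = 0.02098 per s.

0.021 per s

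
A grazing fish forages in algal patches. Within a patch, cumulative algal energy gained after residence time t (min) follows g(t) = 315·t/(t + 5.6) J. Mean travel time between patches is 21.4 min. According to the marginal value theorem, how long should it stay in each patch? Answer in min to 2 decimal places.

By the marginal value theorem, leave when the instantaneous gain rate g'(t) equals the habitat-wide average g(t)/(T + t).
g'(t) = 315·5.6/(t + 5.6)². Setting 315·5.6/(t+5.6)² = 315t/[(t+5.6)(21.4+t)] gives 5.6(21.4+t) = t(t+5.6), so t² = 5.6×21.4 = 119.8.
t* = √119.8 = 10.95 min.

10.95 min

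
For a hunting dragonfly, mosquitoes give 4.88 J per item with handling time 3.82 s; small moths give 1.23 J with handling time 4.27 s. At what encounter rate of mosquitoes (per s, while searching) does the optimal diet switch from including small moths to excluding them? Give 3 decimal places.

0.076 per s

At the threshold, the rate on mosquitoes alone equals the profitability of small moths: λ·4.88/(1 + λ·3.82) = 1.23/4.27 = 0.2881.
Rearranging, λ(4.88 − 0.2881×3.82) = 0.2881, so λ = 0.2881/3.78 = 0.07621 per s.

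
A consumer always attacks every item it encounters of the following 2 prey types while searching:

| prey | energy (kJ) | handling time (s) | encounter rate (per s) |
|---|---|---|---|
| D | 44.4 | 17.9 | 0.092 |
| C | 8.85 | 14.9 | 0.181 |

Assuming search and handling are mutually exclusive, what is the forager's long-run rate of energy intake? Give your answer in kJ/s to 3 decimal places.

Energy encountered per unit search time: 0.092×44.4 + 0.181×8.85 = 5.687 kJ/s.
Handling time per unit search time: 0.092×17.9 + 0.181×14.9 = 4.344.
Rate = 5.687/(1 + 4.344) = 1.064 kJ/s.

1.064 kJ/s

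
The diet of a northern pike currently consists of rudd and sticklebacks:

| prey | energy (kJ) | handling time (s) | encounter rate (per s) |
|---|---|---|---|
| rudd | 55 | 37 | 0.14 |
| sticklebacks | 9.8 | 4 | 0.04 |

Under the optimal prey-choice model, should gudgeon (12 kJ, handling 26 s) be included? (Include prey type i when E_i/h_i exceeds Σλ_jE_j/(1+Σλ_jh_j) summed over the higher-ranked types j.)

No

Intake rate on the current diet: R = (0.14×55 + 0.04×9.8) / (1 + 0.14×37 + 0.04×4) = 8.092/6.34 = 1.276 kJ/s.
gudgeon: E/h = 12/26 = 0.4615 kJ/s.
0.4615 < 1.276, so adding gudgeon would lower the average — exclude it.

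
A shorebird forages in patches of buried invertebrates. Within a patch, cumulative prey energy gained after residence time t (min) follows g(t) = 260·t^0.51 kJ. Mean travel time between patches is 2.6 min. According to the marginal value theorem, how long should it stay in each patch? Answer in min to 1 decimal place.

Optimal t* satisfies g'(t*) = g(t*)/(T + t*).
g'(t) = 0.51·260·t^-0.49. Setting 0.51·260·t^-0.49 = 260·t^0.51/(2.6+t) gives 0.51(2.6+t) = t, so 0.49·t = 0.51×2.6.
t* = 0.51×2.6/0.49 = 2.706 min.

2.7 min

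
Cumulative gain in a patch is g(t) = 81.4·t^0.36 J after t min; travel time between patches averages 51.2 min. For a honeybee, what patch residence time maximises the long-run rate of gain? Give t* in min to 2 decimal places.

28.80 min

Maximise g(t)/(T+t): set derivative to zero → g'(t)(T+t) = g(t).
g'(t) = 0.36·81.4·t^-0.64. Setting 0.36·81.4·t^-0.64 = 81.4·t^0.36/(51.2+t) gives 0.36(51.2+t) = t, so 0.64·t = 0.36×51.2.
t* = 0.36×51.2/0.64 = 28.8 min.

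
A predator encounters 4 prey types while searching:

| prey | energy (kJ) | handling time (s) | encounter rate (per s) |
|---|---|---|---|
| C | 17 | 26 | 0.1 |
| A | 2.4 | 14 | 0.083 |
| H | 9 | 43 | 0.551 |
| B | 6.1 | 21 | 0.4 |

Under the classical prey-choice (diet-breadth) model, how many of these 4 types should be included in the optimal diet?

E/h in descending order: C 0.654, B 0.29, H 0.209, A 0.171 kJ/s. The optimal diet is the largest prefix of this list for which every included type satisfies E_i/h_i > R on the types above it.
Rate on top 1: 0.4722. B: 0.29 < 0.4722 → exclude; stop.
Optimal diet: C — 1 of 4 types.

1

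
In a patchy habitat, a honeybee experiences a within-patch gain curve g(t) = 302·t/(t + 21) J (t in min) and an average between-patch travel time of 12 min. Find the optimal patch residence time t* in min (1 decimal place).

15.9 min

Optimal t* satisfies g'(t*) = g(t*)/(T + t*).
g'(t) = 302·21/(t + 21)². Setting 302·21/(t+21)² = 302t/[(t+21)(12+t)] gives 21(12+t) = t(t+21), so t² = 21×12 = 252.
t* = √252 = 15.87 min.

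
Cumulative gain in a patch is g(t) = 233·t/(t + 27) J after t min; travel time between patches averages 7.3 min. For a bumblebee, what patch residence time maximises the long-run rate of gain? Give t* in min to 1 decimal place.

Maximise g(t)/(T+t): set derivative to zero → g'(t)(T+t) = g(t).
g'(t) = 233·27/(t + 27)². Setting 233·27/(t+27)² = 233t/[(t+27)(7.3+t)] gives 27(7.3+t) = t(t+27), so t² = 27×7.3 = 197.1.
t* = √197.1 = 14.04 min.

14.0 min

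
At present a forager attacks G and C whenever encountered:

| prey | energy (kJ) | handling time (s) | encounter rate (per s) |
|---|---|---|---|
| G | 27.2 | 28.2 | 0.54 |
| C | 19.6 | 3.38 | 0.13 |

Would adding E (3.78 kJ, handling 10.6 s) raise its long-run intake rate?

Intake rate on the current diet: R = (0.54×27.2 + 0.13×19.6) / (1 + 0.54×28.2 + 0.13×3.38) = 17.24/16.67 = 1.034 kJ/s.
Profitability of E: 3.78/10.6 = 0.3566 kJ/s.
0.3566 < 1.034, so adding E would lower the average — exclude it.

No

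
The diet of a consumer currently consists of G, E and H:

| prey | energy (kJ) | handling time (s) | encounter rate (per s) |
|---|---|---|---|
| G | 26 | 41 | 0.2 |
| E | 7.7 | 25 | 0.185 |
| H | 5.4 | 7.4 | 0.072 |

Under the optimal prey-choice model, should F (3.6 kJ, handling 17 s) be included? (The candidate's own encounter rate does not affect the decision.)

Intake rate on the current diet: R = (0.2×26 + 0.185×7.7 + 0.072×5.4) / (1 + 0.2×41 + 0.185×25 + 0.072×7.4) = 7.013/14.36 = 0.4885 kJ/s.
F: E/h = 3.6/17 = 0.2118 kJ/s.
0.2118 < 0.4885, so adding F would lower the average — exclude it.

No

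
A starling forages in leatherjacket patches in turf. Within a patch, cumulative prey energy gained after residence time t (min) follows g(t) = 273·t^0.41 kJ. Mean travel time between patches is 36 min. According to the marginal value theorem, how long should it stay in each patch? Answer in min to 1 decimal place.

25.0 min

Optimal t* satisfies g'(t*) = g(t*)/(T + t*).
g'(t) = 0.41·273·t^-0.59. Setting 0.41·273·t^-0.59 = 273·t^0.41/(36+t) gives 0.41(36+t) = t, so 0.59·t = 0.41×36.
t* = 0.41×36/0.59 = 25.02 min.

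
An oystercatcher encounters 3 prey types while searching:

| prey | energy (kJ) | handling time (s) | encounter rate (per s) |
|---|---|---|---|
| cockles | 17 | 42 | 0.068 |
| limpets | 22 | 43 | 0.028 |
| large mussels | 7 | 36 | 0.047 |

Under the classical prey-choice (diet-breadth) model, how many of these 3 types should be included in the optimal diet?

Rank by E/h (kJ/s): limpets 0.512, cockles 0.405, large mussels 0.194. Include each in turn until the next type's E/h falls below the running intake rate.
Rate on top 1: 0.2795. cockles: 0.405 > 0.2795 → include.
Rate on top 2: 0.3502. large mussels: 0.194 < 0.3502 → exclude; stop.
Optimal diet: limpets, cockles — 2 of 3 types.

2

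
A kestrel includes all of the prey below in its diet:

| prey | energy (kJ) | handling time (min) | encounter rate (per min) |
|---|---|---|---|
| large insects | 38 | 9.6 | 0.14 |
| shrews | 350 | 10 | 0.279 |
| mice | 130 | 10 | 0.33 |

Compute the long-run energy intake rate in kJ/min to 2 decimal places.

R = (0.14×38 + 0.279×350 + 0.33×130) / (1 + 0.14×9.6 + 0.279×10 + 0.33×10) = 145.9/8.434 = 17.3 kJ/min.

17.30 kJ/min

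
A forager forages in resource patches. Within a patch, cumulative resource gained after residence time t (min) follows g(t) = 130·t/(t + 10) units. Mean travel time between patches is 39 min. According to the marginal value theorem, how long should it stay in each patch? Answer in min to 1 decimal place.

Optimal t* satisfies g'(t*) = g(t*)/(T + t*).
g'(t) = 130·10/(t + 10)². Setting 130·10/(t+10)² = 130t/[(t+10)(39+t)] gives 10(39+t) = t(t+10), so t² = 10×39 = 390.
t* = √390 = 19.75 min.

19.7 min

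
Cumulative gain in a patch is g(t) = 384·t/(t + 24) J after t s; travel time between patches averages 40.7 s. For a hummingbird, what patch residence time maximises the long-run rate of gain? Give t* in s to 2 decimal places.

By the marginal value theorem, leave when the instantaneous gain rate g'(t) equals the habitat-wide average g(t)/(T + t).
g'(t) = 384·24/(t + 24)². Setting 384·24/(t+24)² = 384t/[(t+24)(40.7+t)] gives 24(40.7+t) = t(t+24), so t² = 24×40.7 = 976.8.
t* = √976.8 = 31.25 s.

31.25 s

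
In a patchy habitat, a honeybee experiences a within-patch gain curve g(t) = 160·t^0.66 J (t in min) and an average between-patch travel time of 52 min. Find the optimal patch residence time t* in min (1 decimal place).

100.9 min

By the marginal value theorem, leave when the instantaneous gain rate g'(t) equals the habitat-wide average g(t)/(T + t).
g'(t) = 0.66·160·t^-0.34. Setting 0.66·160·t^-0.34 = 160·t^0.66/(52+t) gives 0.66(52+t) = t, so 0.34·t = 0.66×52.
t* = 0.66×52/0.34 = 100.9 min.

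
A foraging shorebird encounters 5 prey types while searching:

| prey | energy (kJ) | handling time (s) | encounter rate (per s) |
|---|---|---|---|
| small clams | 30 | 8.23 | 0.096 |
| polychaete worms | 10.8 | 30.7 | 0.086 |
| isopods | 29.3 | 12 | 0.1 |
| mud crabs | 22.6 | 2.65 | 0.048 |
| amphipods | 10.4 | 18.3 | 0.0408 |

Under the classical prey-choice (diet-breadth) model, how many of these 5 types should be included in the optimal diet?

E/h in descending order: mud crabs 8.53, small clams 3.65, isopods 2.44, amphipods 0.568, polychaete worms 0.352 kJ/s. The optimal diet is the largest prefix of this list for which every included type satisfies E_i/h_i > R on the types above it.
Rate on top 1: 0.9624. small clams: 3.65 > 0.9624 → include.
Rate on top 2: 2.068. isopods: 2.44 > 2.068 → include.
Rate on top 3: 2.212. amphipods: 0.568 < 2.212 → exclude; stop.
Optimal diet: mud crabs, small clams, isopods — 3 of 5 types.

3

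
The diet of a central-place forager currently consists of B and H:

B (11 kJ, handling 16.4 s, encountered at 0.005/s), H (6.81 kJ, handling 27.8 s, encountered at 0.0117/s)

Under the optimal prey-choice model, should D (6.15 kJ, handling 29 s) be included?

Current rate: (0.005×11 + 0.0117×6.81)/(1 + 0.005×16.4 + 0.0117×27.8) = 0.0957 kJ/s.
Profitability of D: 6.15/29 = 0.2121 kJ/s.
0.2121 > 0.0957, so adding D raises the average — include it.

Yes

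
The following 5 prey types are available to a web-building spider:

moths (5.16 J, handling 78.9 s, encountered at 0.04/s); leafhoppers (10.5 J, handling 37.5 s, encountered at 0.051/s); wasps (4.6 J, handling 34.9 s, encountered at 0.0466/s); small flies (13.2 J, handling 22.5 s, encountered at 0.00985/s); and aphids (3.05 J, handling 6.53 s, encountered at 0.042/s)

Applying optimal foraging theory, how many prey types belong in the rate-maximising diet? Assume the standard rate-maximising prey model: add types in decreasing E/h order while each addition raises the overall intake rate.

Profitabilities (E/h, J/s): small flies 0.587, aphids 0.467, leafhoppers 0.28, wasps 0.132, moths 0.0654. Add prey in this order while the next type's profitability exceeds the intake rate on those already taken.
Rate on top 1: 0.1064. aphids: 0.467 > 0.1064 → include.
Rate on top 2: 0.1726. leafhoppers: 0.28 > 0.1726 → include.
Rate on top 3: 0.2328. wasps: 0.132 < 0.2328 → exclude; stop.
Optimal diet: small flies, aphids, leafhoppers — 3 of 5 types.

3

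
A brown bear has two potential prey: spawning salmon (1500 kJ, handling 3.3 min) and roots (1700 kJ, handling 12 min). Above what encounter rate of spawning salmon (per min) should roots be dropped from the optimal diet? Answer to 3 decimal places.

At the threshold, the rate on spawning salmon alone equals the profitability of roots: λ·1500/(1 + λ·3.3) = 1700/12 = 141.7.
Rearranging, λ(1500 − 141.7×3.3) = 141.7, so λ = 141.7/1032 = 0.1372 per min.

0.137 per min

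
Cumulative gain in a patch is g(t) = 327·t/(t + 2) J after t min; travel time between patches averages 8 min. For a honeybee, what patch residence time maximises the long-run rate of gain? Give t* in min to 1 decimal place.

Optimal t* satisfies g'(t*) = g(t*)/(T + t*).
g'(t) = 327·2/(t + 2)². Setting 327·2/(t+2)² = 327t/[(t+2)(8+t)] gives 2(8+t) = t(t+2), so t² = 2×8 = 16.
t* = √16 = 4 min.

4.0 min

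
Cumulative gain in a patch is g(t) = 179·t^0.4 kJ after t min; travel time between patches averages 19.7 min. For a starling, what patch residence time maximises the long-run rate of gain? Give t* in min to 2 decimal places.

13.13 min

Maximise g(t)/(T+t): set derivative to zero → g'(t)(T+t) = g(t).
g'(t) = 0.4·179·t^-0.6. Setting 0.4·179·t^-0.6 = 179·t^0.4/(19.7+t) gives 0.4(19.7+t) = t, so 0.60·t = 0.4×19.7.
t* = 0.4×19.7/0.60 = 13.13 min.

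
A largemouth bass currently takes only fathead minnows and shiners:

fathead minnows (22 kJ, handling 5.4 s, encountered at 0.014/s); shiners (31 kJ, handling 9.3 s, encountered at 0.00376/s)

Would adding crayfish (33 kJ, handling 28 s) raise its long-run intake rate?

Yes

Intake rate on the current diet: R = (0.014×22 + 0.00376×31) / (1 + 0.014×5.4 + 0.00376×9.3) = 0.4246/1.111 = 0.3823 kJ/s.
crayfish: E/h = 33/28 = 1.179 kJ/s.
Since 1.179 > R, including crayfish increases the long-run rate.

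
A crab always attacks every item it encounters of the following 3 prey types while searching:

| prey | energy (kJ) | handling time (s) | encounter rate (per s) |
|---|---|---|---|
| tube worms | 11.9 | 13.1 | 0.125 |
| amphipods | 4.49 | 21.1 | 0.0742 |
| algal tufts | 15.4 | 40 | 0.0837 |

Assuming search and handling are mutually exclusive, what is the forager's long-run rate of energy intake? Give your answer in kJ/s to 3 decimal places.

0.412 kJ/s

R = Σλ_iE_i / (1 + Σλ_ih_i)
Numerator: 0.125×11.9 + 0.0742×4.49 + 0.0837×15.4 = 3.11
Denominator: 1 + 0.125×13.1 + 0.0742×21.1 + 0.0837×40 = 7.551
R = 3.11/7.551 = 0.4118 kJ/s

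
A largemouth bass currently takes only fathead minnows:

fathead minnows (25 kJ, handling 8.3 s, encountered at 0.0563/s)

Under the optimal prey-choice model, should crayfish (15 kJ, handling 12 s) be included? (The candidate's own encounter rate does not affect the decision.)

Yes

Intake rate on the current diet: R = (0.0563×25) / (1 + 0.0563×8.3) = 1.407/1.467 = 0.9593 kJ/s.
Profitability of crayfish: 15/12 = 1.25 kJ/s.
Since 1.25 > R, including crayfish increases the long-run rate.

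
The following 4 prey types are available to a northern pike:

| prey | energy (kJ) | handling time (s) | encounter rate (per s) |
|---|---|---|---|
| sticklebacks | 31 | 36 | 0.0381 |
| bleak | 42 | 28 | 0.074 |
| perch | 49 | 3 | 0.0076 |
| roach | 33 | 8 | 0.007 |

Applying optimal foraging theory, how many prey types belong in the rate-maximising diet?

E/h in descending order: perch 16.3, roach 4.12, bleak 1.5, sticklebacks 0.861 kJ/s. The optimal diet is the largest prefix of this list for which every included type satisfies E_i/h_i > R on the types above it.
Rate on top 1: 0.3641. roach: 4.12 > 0.3641 → include.
Rate on top 2: 0.5593. bleak: 1.5 > 0.5593 → include.
Rate on top 3: 1.178. sticklebacks: 0.861 < 1.178 → exclude; stop.
Optimal diet: perch, roach, bleak — 3 of 4 types.

3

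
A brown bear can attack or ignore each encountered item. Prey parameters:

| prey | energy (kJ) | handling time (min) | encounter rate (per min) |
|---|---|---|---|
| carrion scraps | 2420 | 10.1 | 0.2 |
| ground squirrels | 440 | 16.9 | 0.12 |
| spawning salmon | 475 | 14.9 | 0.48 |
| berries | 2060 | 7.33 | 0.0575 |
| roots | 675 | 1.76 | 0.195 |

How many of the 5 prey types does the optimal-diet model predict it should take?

E/h in descending order: roots 384, berries 281, carrion scraps 240, spawning salmon 31.9, ground squirrels 26 kJ/min. The optimal diet is the largest prefix of this list for which every included type satisfies E_i/h_i > R on the types above it.
Rate on top 1: 97.99. berries: 281 > 97.99 → include.
Rate on top 2: 141.7. carrion scraps: 240 > 141.7 → include.
Rate on top 3: 194. spawning salmon: 31.9 < 194 → exclude; stop.
Optimal diet: roots, berries, carrion scraps — 3 of 5 types.

3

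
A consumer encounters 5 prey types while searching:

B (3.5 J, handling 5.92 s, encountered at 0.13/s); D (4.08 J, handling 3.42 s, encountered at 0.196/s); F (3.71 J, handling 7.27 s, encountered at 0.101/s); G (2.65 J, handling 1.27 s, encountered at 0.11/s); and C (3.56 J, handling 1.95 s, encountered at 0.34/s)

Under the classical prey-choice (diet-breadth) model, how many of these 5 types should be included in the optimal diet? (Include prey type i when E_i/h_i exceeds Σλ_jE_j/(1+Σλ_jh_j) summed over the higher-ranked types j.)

Rank by E/h (J/s): G 2.09, C 1.83, D 1.19, B 0.591, F 0.51. Include each in turn until the next type's E/h falls below the running intake rate.
Rate on top 1: 0.2558. C: 1.83 > 0.2558 → include.
Rate on top 2: 0.8331. D: 1.19 > 0.8331 → include.
Rate on top 3: 0.9307. B: 0.591 < 0.9307 → exclude; stop.
Optimal diet: G, C, D — 3 of 5 types.

3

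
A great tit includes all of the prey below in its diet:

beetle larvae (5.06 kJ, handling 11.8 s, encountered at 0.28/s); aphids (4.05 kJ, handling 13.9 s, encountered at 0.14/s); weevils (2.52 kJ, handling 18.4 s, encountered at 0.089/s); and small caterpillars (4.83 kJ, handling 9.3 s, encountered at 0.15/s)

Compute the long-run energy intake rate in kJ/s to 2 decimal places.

R = (0.28×5.06 + 0.14×4.05 + 0.089×2.52 + 0.15×4.83) / (1 + 0.28×11.8 + 0.14×13.9 + 0.089×18.4 + 0.15×9.3) = 2.933/9.283 = 0.3159 kJ/s.

0.32 kJ/s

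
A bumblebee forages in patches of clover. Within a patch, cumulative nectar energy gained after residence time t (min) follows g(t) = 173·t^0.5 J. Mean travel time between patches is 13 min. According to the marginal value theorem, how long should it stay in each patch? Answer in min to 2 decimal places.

Maximise g(t)/(T+t): set derivative to zero → g'(t)(T+t) = g(t).
g'(t) = 0.5·173·t^-0.5. Setting 0.5·173·t^-0.5 = 173·t^0.5/(13+t) gives 0.5(13+t) = t, so 0.50·t = 0.5×13.
t* = 0.5×13/0.50 = 13 min.

13.00 min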